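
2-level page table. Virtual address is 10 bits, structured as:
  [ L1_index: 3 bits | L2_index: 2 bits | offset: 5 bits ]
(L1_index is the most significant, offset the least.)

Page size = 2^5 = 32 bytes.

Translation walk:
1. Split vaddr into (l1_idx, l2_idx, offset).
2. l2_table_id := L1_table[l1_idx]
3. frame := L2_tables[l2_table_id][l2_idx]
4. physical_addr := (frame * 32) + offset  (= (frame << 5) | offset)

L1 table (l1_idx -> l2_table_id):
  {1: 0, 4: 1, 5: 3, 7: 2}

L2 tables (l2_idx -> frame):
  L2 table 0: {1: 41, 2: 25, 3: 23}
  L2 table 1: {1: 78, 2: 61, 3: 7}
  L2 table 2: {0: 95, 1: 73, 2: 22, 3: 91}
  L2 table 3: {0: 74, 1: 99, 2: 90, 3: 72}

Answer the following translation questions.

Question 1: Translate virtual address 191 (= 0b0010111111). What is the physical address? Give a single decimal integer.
vaddr = 191 = 0b0010111111
Split: l1_idx=1, l2_idx=1, offset=31
L1[1] = 0
L2[0][1] = 41
paddr = 41 * 32 + 31 = 1343

Answer: 1343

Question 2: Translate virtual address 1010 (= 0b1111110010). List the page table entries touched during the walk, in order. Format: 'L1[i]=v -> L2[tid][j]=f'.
Answer: L1[7]=2 -> L2[2][3]=91

Derivation:
vaddr = 1010 = 0b1111110010
Split: l1_idx=7, l2_idx=3, offset=18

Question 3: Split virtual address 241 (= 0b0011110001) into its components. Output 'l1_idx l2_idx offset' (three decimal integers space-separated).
vaddr = 241 = 0b0011110001
  top 3 bits -> l1_idx = 1
  next 2 bits -> l2_idx = 3
  bottom 5 bits -> offset = 17

Answer: 1 3 17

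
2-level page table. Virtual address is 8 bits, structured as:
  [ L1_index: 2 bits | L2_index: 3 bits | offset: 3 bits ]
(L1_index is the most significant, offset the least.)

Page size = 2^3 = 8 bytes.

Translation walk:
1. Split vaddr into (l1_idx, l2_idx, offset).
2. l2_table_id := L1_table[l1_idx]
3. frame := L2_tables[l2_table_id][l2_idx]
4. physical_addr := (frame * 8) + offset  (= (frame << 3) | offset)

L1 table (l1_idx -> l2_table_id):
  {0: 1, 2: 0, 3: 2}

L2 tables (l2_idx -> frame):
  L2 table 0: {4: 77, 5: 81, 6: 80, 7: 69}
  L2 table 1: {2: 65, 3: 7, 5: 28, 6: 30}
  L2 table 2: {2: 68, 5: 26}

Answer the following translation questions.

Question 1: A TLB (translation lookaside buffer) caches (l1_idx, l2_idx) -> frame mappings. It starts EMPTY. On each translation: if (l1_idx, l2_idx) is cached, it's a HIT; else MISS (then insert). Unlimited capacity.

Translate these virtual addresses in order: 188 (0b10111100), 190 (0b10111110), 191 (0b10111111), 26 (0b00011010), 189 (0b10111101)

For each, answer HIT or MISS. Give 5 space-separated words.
Answer: MISS HIT HIT MISS HIT

Derivation:
vaddr=188: (2,7) not in TLB -> MISS, insert
vaddr=190: (2,7) in TLB -> HIT
vaddr=191: (2,7) in TLB -> HIT
vaddr=26: (0,3) not in TLB -> MISS, insert
vaddr=189: (2,7) in TLB -> HIT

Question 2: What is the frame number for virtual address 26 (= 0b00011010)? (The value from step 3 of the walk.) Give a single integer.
vaddr = 26: l1_idx=0, l2_idx=3
L1[0] = 1; L2[1][3] = 7

Answer: 7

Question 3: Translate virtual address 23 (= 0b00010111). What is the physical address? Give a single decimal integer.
vaddr = 23 = 0b00010111
Split: l1_idx=0, l2_idx=2, offset=7
L1[0] = 1
L2[1][2] = 65
paddr = 65 * 8 + 7 = 527

Answer: 527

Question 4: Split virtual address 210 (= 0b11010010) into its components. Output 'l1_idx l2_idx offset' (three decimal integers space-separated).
vaddr = 210 = 0b11010010
  top 2 bits -> l1_idx = 3
  next 3 bits -> l2_idx = 2
  bottom 3 bits -> offset = 2

Answer: 3 2 2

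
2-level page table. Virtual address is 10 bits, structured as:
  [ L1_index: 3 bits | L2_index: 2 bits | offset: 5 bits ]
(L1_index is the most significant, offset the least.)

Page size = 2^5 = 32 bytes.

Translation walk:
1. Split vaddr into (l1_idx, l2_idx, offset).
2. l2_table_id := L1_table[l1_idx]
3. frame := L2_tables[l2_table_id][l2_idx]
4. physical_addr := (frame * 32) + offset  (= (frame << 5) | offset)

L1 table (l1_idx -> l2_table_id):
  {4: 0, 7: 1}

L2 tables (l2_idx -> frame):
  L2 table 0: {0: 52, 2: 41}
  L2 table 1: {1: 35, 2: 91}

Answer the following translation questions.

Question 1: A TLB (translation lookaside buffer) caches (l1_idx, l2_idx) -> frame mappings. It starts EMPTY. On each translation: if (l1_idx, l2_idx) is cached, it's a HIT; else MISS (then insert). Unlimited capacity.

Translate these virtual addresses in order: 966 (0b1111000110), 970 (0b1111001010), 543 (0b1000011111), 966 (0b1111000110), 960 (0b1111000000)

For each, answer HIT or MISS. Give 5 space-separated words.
Answer: MISS HIT MISS HIT HIT

Derivation:
vaddr=966: (7,2) not in TLB -> MISS, insert
vaddr=970: (7,2) in TLB -> HIT
vaddr=543: (4,0) not in TLB -> MISS, insert
vaddr=966: (7,2) in TLB -> HIT
vaddr=960: (7,2) in TLB -> HIT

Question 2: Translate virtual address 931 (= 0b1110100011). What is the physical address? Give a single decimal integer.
Answer: 1123

Derivation:
vaddr = 931 = 0b1110100011
Split: l1_idx=7, l2_idx=1, offset=3
L1[7] = 1
L2[1][1] = 35
paddr = 35 * 32 + 3 = 1123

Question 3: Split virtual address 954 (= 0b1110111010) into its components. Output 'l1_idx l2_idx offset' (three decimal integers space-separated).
vaddr = 954 = 0b1110111010
  top 3 bits -> l1_idx = 7
  next 2 bits -> l2_idx = 1
  bottom 5 bits -> offset = 26

Answer: 7 1 26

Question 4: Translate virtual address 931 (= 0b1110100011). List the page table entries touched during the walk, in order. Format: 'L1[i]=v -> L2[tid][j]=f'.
vaddr = 931 = 0b1110100011
Split: l1_idx=7, l2_idx=1, offset=3

Answer: L1[7]=1 -> L2[1][1]=35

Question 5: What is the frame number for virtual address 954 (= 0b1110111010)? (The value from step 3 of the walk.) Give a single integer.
Answer: 35

Derivation:
vaddr = 954: l1_idx=7, l2_idx=1
L1[7] = 1; L2[1][1] = 35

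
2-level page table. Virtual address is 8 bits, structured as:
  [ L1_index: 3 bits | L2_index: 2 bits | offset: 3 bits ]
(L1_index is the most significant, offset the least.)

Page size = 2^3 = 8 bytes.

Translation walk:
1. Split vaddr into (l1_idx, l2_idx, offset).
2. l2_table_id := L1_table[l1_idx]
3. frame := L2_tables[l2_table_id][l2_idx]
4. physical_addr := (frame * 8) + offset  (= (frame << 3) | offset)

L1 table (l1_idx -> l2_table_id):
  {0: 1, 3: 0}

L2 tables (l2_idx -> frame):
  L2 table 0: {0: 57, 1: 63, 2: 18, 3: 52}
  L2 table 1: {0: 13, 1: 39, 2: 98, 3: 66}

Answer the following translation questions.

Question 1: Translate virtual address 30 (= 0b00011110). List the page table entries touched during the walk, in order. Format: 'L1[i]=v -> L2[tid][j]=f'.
vaddr = 30 = 0b00011110
Split: l1_idx=0, l2_idx=3, offset=6

Answer: L1[0]=1 -> L2[1][3]=66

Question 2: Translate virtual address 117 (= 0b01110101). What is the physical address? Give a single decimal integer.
vaddr = 117 = 0b01110101
Split: l1_idx=3, l2_idx=2, offset=5
L1[3] = 0
L2[0][2] = 18
paddr = 18 * 8 + 5 = 149

Answer: 149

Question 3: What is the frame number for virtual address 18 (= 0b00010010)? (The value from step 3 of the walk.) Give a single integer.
Answer: 98

Derivation:
vaddr = 18: l1_idx=0, l2_idx=2
L1[0] = 1; L2[1][2] = 98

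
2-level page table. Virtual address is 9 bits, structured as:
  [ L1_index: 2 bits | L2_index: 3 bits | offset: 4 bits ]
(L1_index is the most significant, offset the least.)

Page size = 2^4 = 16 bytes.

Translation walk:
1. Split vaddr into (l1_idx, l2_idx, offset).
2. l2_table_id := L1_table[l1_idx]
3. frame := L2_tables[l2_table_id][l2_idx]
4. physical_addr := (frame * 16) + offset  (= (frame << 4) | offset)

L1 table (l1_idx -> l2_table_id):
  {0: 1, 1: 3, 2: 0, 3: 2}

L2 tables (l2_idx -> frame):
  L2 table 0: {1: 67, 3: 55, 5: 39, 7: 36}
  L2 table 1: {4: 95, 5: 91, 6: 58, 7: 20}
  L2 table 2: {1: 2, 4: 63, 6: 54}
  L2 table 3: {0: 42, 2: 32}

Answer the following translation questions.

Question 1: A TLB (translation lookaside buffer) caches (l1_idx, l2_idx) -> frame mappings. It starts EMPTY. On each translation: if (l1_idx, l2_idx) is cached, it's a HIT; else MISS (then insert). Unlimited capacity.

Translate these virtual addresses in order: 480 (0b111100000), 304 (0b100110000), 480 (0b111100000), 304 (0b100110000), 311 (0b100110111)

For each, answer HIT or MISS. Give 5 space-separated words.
vaddr=480: (3,6) not in TLB -> MISS, insert
vaddr=304: (2,3) not in TLB -> MISS, insert
vaddr=480: (3,6) in TLB -> HIT
vaddr=304: (2,3) in TLB -> HIT
vaddr=311: (2,3) in TLB -> HIT

Answer: MISS MISS HIT HIT HIT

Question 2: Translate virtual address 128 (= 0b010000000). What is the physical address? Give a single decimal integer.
Answer: 672

Derivation:
vaddr = 128 = 0b010000000
Split: l1_idx=1, l2_idx=0, offset=0
L1[1] = 3
L2[3][0] = 42
paddr = 42 * 16 + 0 = 672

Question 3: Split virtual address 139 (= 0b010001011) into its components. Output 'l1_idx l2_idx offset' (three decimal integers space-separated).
Answer: 1 0 11

Derivation:
vaddr = 139 = 0b010001011
  top 2 bits -> l1_idx = 1
  next 3 bits -> l2_idx = 0
  bottom 4 bits -> offset = 11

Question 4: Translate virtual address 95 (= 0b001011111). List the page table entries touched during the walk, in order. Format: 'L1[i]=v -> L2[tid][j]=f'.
vaddr = 95 = 0b001011111
Split: l1_idx=0, l2_idx=5, offset=15

Answer: L1[0]=1 -> L2[1][5]=91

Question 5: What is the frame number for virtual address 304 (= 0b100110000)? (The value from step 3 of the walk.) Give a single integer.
Answer: 55

Derivation:
vaddr = 304: l1_idx=2, l2_idx=3
L1[2] = 0; L2[0][3] = 55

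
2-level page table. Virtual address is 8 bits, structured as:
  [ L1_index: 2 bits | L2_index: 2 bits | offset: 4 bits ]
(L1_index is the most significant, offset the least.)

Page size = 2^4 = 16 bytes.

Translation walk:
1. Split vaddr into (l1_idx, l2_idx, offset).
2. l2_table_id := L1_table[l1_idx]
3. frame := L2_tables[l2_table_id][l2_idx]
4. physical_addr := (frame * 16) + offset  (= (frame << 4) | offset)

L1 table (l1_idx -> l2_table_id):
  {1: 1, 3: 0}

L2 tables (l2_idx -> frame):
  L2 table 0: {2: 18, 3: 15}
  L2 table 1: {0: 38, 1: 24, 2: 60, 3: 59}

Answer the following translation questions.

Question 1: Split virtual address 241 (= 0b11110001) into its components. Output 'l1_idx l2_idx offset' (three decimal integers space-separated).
vaddr = 241 = 0b11110001
  top 2 bits -> l1_idx = 3
  next 2 bits -> l2_idx = 3
  bottom 4 bits -> offset = 1

Answer: 3 3 1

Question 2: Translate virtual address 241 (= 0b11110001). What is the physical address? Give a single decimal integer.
Answer: 241

Derivation:
vaddr = 241 = 0b11110001
Split: l1_idx=3, l2_idx=3, offset=1
L1[3] = 0
L2[0][3] = 15
paddr = 15 * 16 + 1 = 241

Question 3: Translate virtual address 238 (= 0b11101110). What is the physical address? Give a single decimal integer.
Answer: 302

Derivation:
vaddr = 238 = 0b11101110
Split: l1_idx=3, l2_idx=2, offset=14
L1[3] = 0
L2[0][2] = 18
paddr = 18 * 16 + 14 = 302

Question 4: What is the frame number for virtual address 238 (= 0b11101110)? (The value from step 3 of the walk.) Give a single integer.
Answer: 18

Derivation:
vaddr = 238: l1_idx=3, l2_idx=2
L1[3] = 0; L2[0][2] = 18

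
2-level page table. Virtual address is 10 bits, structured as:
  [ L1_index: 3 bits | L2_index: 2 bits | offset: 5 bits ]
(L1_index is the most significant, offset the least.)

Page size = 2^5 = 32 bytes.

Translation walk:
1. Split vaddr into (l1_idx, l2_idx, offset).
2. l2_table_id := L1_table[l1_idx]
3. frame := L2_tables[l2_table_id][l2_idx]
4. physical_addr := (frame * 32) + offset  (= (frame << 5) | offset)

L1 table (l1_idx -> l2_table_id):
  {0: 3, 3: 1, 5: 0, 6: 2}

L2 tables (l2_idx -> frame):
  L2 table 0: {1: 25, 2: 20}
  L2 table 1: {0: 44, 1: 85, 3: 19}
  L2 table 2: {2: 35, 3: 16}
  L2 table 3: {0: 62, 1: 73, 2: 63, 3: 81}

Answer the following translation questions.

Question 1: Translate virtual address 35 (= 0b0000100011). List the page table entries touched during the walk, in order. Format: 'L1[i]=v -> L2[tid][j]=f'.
vaddr = 35 = 0b0000100011
Split: l1_idx=0, l2_idx=1, offset=3

Answer: L1[0]=3 -> L2[3][1]=73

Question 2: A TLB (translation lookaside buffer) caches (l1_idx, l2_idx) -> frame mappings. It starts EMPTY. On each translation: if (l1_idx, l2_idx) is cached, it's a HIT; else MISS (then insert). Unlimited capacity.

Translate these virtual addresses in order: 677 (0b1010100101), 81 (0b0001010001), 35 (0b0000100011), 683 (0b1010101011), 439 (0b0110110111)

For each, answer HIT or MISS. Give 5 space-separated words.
Answer: MISS MISS MISS HIT MISS

Derivation:
vaddr=677: (5,1) not in TLB -> MISS, insert
vaddr=81: (0,2) not in TLB -> MISS, insert
vaddr=35: (0,1) not in TLB -> MISS, insert
vaddr=683: (5,1) in TLB -> HIT
vaddr=439: (3,1) not in TLB -> MISS, insert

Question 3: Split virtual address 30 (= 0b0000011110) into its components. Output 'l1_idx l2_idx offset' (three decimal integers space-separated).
vaddr = 30 = 0b0000011110
  top 3 bits -> l1_idx = 0
  next 2 bits -> l2_idx = 0
  bottom 5 bits -> offset = 30

Answer: 0 0 30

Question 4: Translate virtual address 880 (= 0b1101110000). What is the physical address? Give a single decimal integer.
Answer: 528

Derivation:
vaddr = 880 = 0b1101110000
Split: l1_idx=6, l2_idx=3, offset=16
L1[6] = 2
L2[2][3] = 16
paddr = 16 * 32 + 16 = 528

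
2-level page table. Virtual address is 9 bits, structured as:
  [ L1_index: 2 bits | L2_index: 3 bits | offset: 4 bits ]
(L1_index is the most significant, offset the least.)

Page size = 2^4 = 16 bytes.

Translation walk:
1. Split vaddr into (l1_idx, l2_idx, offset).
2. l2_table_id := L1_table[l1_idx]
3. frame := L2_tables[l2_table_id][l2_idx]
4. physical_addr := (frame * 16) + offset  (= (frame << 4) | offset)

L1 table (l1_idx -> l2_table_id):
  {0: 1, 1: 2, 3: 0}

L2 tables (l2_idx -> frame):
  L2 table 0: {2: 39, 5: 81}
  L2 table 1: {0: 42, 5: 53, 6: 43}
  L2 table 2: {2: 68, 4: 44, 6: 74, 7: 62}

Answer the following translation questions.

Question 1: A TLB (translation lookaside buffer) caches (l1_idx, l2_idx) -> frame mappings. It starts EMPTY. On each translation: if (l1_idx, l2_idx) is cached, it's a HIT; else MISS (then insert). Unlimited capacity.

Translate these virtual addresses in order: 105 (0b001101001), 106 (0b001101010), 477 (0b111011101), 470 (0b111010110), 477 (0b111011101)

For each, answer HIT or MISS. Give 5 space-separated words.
Answer: MISS HIT MISS HIT HIT

Derivation:
vaddr=105: (0,6) not in TLB -> MISS, insert
vaddr=106: (0,6) in TLB -> HIT
vaddr=477: (3,5) not in TLB -> MISS, insert
vaddr=470: (3,5) in TLB -> HIT
vaddr=477: (3,5) in TLB -> HIT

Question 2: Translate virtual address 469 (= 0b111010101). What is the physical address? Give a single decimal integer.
vaddr = 469 = 0b111010101
Split: l1_idx=3, l2_idx=5, offset=5
L1[3] = 0
L2[0][5] = 81
paddr = 81 * 16 + 5 = 1301

Answer: 1301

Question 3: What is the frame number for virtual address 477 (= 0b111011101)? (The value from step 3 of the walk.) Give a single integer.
Answer: 81

Derivation:
vaddr = 477: l1_idx=3, l2_idx=5
L1[3] = 0; L2[0][5] = 81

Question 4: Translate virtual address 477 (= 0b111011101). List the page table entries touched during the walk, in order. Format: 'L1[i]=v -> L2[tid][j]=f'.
vaddr = 477 = 0b111011101
Split: l1_idx=3, l2_idx=5, offset=13

Answer: L1[3]=0 -> L2[0][5]=81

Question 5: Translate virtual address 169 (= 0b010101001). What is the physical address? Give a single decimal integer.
vaddr = 169 = 0b010101001
Split: l1_idx=1, l2_idx=2, offset=9
L1[1] = 2
L2[2][2] = 68
paddr = 68 * 16 + 9 = 1097

Answer: 1097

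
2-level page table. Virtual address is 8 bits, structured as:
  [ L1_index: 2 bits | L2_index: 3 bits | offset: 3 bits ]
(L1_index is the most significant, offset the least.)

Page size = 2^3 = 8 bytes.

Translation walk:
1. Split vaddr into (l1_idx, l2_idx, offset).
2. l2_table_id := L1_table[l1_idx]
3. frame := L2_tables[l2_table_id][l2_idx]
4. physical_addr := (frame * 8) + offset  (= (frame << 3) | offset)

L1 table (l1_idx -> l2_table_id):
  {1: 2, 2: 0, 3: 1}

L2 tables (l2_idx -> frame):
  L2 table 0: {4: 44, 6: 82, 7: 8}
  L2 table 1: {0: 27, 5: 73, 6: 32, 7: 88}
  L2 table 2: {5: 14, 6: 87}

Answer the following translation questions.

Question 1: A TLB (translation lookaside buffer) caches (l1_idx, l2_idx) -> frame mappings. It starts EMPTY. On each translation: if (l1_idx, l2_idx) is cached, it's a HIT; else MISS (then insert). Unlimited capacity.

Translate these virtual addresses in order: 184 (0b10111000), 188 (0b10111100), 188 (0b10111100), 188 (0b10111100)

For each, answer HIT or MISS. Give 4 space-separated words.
vaddr=184: (2,7) not in TLB -> MISS, insert
vaddr=188: (2,7) in TLB -> HIT
vaddr=188: (2,7) in TLB -> HIT
vaddr=188: (2,7) in TLB -> HIT

Answer: MISS HIT HIT HIT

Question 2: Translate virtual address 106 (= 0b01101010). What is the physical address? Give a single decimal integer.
Answer: 114

Derivation:
vaddr = 106 = 0b01101010
Split: l1_idx=1, l2_idx=5, offset=2
L1[1] = 2
L2[2][5] = 14
paddr = 14 * 8 + 2 = 114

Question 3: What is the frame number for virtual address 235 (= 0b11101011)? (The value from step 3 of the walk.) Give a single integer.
Answer: 73

Derivation:
vaddr = 235: l1_idx=3, l2_idx=5
L1[3] = 1; L2[1][5] = 73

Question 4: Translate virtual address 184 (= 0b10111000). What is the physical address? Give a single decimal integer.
vaddr = 184 = 0b10111000
Split: l1_idx=2, l2_idx=7, offset=0
L1[2] = 0
L2[0][7] = 8
paddr = 8 * 8 + 0 = 64

Answer: 64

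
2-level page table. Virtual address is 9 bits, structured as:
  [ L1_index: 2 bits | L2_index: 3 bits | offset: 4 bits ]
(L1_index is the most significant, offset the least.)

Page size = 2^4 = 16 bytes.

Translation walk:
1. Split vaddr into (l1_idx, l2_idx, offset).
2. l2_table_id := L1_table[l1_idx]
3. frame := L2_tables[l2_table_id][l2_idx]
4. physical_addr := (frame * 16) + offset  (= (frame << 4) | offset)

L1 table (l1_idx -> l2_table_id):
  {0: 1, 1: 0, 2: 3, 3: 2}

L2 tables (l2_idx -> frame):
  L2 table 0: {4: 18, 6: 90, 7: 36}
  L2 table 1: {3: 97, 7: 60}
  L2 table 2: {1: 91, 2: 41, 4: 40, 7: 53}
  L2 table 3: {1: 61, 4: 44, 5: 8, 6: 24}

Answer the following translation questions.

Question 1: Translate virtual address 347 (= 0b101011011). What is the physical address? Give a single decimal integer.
Answer: 139

Derivation:
vaddr = 347 = 0b101011011
Split: l1_idx=2, l2_idx=5, offset=11
L1[2] = 3
L2[3][5] = 8
paddr = 8 * 16 + 11 = 139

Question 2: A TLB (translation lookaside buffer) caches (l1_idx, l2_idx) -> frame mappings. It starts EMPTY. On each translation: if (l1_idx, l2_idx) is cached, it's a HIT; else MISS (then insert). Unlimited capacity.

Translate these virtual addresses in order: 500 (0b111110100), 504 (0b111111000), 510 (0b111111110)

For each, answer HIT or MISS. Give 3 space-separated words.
vaddr=500: (3,7) not in TLB -> MISS, insert
vaddr=504: (3,7) in TLB -> HIT
vaddr=510: (3,7) in TLB -> HIT

Answer: MISS HIT HIT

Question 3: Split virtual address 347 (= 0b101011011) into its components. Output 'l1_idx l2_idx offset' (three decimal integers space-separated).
Answer: 2 5 11

Derivation:
vaddr = 347 = 0b101011011
  top 2 bits -> l1_idx = 2
  next 3 bits -> l2_idx = 5
  bottom 4 bits -> offset = 11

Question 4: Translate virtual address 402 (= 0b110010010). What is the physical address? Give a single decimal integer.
vaddr = 402 = 0b110010010
Split: l1_idx=3, l2_idx=1, offset=2
L1[3] = 2
L2[2][1] = 91
paddr = 91 * 16 + 2 = 1458

Answer: 1458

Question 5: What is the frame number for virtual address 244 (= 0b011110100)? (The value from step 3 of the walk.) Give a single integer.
vaddr = 244: l1_idx=1, l2_idx=7
L1[1] = 0; L2[0][7] = 36

Answer: 36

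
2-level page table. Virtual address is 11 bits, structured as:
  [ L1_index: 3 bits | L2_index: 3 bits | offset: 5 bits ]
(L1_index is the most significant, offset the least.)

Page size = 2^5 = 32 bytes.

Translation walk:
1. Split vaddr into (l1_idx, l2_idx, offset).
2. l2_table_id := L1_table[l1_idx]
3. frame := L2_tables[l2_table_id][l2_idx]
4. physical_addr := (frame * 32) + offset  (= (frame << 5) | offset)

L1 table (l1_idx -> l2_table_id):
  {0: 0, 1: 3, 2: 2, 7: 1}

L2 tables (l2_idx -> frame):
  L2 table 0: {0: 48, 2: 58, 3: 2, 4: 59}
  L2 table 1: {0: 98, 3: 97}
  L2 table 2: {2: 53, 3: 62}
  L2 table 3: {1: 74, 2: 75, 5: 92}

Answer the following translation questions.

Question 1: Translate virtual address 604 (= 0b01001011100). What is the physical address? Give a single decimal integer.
Answer: 1724

Derivation:
vaddr = 604 = 0b01001011100
Split: l1_idx=2, l2_idx=2, offset=28
L1[2] = 2
L2[2][2] = 53
paddr = 53 * 32 + 28 = 1724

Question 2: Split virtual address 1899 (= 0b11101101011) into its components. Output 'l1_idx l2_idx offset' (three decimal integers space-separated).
Answer: 7 3 11

Derivation:
vaddr = 1899 = 0b11101101011
  top 3 bits -> l1_idx = 7
  next 3 bits -> l2_idx = 3
  bottom 5 bits -> offset = 11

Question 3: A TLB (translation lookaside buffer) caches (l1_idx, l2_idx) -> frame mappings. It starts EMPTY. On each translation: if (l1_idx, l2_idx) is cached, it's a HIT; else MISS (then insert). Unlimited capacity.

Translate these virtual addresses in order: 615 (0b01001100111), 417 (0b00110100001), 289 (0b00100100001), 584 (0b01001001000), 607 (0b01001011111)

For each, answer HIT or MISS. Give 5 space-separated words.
Answer: MISS MISS MISS MISS HIT

Derivation:
vaddr=615: (2,3) not in TLB -> MISS, insert
vaddr=417: (1,5) not in TLB -> MISS, insert
vaddr=289: (1,1) not in TLB -> MISS, insert
vaddr=584: (2,2) not in TLB -> MISS, insert
vaddr=607: (2,2) in TLB -> HIT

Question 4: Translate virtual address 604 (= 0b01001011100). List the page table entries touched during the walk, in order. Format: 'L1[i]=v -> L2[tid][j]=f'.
Answer: L1[2]=2 -> L2[2][2]=53

Derivation:
vaddr = 604 = 0b01001011100
Split: l1_idx=2, l2_idx=2, offset=28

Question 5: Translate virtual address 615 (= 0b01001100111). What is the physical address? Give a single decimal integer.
vaddr = 615 = 0b01001100111
Split: l1_idx=2, l2_idx=3, offset=7
L1[2] = 2
L2[2][3] = 62
paddr = 62 * 32 + 7 = 1991

Answer: 1991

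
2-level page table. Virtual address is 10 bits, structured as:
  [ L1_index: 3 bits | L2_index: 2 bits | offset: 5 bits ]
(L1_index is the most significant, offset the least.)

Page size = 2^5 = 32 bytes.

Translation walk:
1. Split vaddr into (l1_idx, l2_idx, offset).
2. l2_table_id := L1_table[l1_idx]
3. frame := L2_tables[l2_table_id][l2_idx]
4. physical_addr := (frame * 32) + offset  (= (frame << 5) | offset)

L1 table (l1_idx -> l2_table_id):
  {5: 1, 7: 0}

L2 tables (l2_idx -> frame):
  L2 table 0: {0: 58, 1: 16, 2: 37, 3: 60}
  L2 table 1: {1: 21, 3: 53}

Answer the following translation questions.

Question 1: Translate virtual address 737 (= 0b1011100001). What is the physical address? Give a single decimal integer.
vaddr = 737 = 0b1011100001
Split: l1_idx=5, l2_idx=3, offset=1
L1[5] = 1
L2[1][3] = 53
paddr = 53 * 32 + 1 = 1697

Answer: 1697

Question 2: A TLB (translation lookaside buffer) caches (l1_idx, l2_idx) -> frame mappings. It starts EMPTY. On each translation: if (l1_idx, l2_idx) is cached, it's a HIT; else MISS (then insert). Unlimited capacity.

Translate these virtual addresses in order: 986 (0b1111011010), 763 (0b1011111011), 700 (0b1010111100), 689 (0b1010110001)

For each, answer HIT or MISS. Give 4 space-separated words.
vaddr=986: (7,2) not in TLB -> MISS, insert
vaddr=763: (5,3) not in TLB -> MISS, insert
vaddr=700: (5,1) not in TLB -> MISS, insert
vaddr=689: (5,1) in TLB -> HIT

Answer: MISS MISS MISS HIT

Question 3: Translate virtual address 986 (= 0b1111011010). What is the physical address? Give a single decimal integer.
vaddr = 986 = 0b1111011010
Split: l1_idx=7, l2_idx=2, offset=26
L1[7] = 0
L2[0][2] = 37
paddr = 37 * 32 + 26 = 1210

Answer: 1210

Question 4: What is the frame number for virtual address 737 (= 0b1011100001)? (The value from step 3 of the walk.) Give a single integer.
Answer: 53

Derivation:
vaddr = 737: l1_idx=5, l2_idx=3
L1[5] = 1; L2[1][3] = 53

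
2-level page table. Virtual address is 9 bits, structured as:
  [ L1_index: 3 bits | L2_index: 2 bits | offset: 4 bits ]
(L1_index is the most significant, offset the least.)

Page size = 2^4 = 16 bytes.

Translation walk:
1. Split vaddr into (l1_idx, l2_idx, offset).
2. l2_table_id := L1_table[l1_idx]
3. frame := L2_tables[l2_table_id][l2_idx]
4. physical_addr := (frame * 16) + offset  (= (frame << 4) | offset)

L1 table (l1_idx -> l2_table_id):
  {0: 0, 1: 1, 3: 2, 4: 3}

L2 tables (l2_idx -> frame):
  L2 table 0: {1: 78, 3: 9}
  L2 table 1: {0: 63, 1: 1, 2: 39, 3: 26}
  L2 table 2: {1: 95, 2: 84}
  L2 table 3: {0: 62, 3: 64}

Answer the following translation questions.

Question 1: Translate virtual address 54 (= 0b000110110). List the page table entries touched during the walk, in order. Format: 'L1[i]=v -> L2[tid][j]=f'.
vaddr = 54 = 0b000110110
Split: l1_idx=0, l2_idx=3, offset=6

Answer: L1[0]=0 -> L2[0][3]=9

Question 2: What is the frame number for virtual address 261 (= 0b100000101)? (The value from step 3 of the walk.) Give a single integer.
Answer: 62

Derivation:
vaddr = 261: l1_idx=4, l2_idx=0
L1[4] = 3; L2[3][0] = 62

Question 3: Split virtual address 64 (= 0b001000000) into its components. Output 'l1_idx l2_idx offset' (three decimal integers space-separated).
Answer: 1 0 0

Derivation:
vaddr = 64 = 0b001000000
  top 3 bits -> l1_idx = 1
  next 2 bits -> l2_idx = 0
  bottom 4 bits -> offset = 0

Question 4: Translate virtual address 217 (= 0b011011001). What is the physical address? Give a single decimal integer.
Answer: 1529

Derivation:
vaddr = 217 = 0b011011001
Split: l1_idx=3, l2_idx=1, offset=9
L1[3] = 2
L2[2][1] = 95
paddr = 95 * 16 + 9 = 1529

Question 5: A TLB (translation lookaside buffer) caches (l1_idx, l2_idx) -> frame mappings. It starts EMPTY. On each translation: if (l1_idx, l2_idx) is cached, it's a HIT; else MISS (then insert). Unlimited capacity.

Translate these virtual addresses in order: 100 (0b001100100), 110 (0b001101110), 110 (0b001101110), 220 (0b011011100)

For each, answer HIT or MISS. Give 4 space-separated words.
Answer: MISS HIT HIT MISS

Derivation:
vaddr=100: (1,2) not in TLB -> MISS, insert
vaddr=110: (1,2) in TLB -> HIT
vaddr=110: (1,2) in TLB -> HIT
vaddr=220: (3,1) not in TLB -> MISS, insert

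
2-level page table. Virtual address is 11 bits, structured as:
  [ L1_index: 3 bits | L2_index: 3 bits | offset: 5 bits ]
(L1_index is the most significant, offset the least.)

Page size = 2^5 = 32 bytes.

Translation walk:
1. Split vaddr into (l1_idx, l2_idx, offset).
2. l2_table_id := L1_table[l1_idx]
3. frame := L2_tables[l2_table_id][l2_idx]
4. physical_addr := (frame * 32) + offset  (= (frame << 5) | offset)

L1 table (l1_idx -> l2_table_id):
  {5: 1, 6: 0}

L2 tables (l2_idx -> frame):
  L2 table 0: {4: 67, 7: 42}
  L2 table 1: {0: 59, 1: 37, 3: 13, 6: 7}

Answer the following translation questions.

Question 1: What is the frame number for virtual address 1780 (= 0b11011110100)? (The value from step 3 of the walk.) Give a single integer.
Answer: 42

Derivation:
vaddr = 1780: l1_idx=6, l2_idx=7
L1[6] = 0; L2[0][7] = 42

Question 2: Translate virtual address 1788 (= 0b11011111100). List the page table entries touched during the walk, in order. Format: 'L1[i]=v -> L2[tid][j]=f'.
Answer: L1[6]=0 -> L2[0][7]=42

Derivation:
vaddr = 1788 = 0b11011111100
Split: l1_idx=6, l2_idx=7, offset=28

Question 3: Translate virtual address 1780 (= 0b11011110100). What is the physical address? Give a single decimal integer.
vaddr = 1780 = 0b11011110100
Split: l1_idx=6, l2_idx=7, offset=20
L1[6] = 0
L2[0][7] = 42
paddr = 42 * 32 + 20 = 1364

Answer: 1364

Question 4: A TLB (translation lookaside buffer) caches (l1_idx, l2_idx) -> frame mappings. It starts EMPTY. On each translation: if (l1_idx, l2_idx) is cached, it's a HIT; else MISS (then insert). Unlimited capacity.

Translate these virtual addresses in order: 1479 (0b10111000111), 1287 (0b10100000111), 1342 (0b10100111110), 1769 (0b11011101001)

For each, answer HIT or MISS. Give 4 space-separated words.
vaddr=1479: (5,6) not in TLB -> MISS, insert
vaddr=1287: (5,0) not in TLB -> MISS, insert
vaddr=1342: (5,1) not in TLB -> MISS, insert
vaddr=1769: (6,7) not in TLB -> MISS, insert

Answer: MISS MISS MISS MISS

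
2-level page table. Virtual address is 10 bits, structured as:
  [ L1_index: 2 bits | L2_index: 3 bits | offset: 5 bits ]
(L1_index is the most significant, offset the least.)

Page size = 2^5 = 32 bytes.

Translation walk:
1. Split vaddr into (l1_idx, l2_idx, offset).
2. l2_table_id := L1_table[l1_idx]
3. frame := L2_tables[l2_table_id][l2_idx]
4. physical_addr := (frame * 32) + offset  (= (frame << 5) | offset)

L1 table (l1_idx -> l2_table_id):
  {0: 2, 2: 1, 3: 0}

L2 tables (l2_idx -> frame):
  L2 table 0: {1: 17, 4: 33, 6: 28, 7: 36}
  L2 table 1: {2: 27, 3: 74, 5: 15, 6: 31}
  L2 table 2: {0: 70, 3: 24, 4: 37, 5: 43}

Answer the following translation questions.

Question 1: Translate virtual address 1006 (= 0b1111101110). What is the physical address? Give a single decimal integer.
Answer: 1166

Derivation:
vaddr = 1006 = 0b1111101110
Split: l1_idx=3, l2_idx=7, offset=14
L1[3] = 0
L2[0][7] = 36
paddr = 36 * 32 + 14 = 1166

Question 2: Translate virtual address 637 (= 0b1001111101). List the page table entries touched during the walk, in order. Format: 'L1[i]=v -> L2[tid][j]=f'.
vaddr = 637 = 0b1001111101
Split: l1_idx=2, l2_idx=3, offset=29

Answer: L1[2]=1 -> L2[1][3]=74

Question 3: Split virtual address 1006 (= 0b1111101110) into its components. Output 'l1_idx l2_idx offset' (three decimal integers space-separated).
Answer: 3 7 14

Derivation:
vaddr = 1006 = 0b1111101110
  top 2 bits -> l1_idx = 3
  next 3 bits -> l2_idx = 7
  bottom 5 bits -> offset = 14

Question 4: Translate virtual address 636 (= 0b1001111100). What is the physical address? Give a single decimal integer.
Answer: 2396

Derivation:
vaddr = 636 = 0b1001111100
Split: l1_idx=2, l2_idx=3, offset=28
L1[2] = 1
L2[1][3] = 74
paddr = 74 * 32 + 28 = 2396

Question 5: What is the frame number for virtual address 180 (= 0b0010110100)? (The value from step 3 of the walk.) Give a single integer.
vaddr = 180: l1_idx=0, l2_idx=5
L1[0] = 2; L2[2][5] = 43

Answer: 43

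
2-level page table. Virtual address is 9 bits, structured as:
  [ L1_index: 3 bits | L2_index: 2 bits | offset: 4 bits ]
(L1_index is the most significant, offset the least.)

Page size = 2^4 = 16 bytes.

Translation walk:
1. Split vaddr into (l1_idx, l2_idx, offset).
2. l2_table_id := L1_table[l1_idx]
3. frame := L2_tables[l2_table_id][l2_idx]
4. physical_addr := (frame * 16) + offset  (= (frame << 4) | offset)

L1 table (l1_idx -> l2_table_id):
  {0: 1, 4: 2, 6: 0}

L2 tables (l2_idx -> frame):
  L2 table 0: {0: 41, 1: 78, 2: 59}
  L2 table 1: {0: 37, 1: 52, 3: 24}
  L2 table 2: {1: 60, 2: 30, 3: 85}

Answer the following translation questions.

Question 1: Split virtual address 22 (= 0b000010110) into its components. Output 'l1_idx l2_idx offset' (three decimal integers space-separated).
vaddr = 22 = 0b000010110
  top 3 bits -> l1_idx = 0
  next 2 bits -> l2_idx = 1
  bottom 4 bits -> offset = 6

Answer: 0 1 6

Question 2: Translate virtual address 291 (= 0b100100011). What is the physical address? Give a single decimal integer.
Answer: 483

Derivation:
vaddr = 291 = 0b100100011
Split: l1_idx=4, l2_idx=2, offset=3
L1[4] = 2
L2[2][2] = 30
paddr = 30 * 16 + 3 = 483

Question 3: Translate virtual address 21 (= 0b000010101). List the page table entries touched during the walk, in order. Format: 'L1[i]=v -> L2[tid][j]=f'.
Answer: L1[0]=1 -> L2[1][1]=52

Derivation:
vaddr = 21 = 0b000010101
Split: l1_idx=0, l2_idx=1, offset=5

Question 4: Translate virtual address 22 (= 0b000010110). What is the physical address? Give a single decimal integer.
vaddr = 22 = 0b000010110
Split: l1_idx=0, l2_idx=1, offset=6
L1[0] = 1
L2[1][1] = 52
paddr = 52 * 16 + 6 = 838

Answer: 838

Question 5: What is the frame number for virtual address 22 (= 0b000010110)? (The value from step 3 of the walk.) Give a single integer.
Answer: 52

Derivation:
vaddr = 22: l1_idx=0, l2_idx=1
L1[0] = 1; L2[1][1] = 52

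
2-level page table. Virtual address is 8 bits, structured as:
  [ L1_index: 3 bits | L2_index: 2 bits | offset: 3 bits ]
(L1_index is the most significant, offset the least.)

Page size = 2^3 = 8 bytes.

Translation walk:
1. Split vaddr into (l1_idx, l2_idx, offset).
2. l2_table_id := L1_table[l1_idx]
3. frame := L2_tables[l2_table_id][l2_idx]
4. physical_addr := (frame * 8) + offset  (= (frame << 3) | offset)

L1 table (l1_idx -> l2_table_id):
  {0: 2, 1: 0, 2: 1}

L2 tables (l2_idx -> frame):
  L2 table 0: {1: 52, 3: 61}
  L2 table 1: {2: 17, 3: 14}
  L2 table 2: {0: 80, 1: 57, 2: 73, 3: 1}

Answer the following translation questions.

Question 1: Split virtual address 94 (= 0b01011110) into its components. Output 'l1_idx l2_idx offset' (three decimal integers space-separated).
Answer: 2 3 6

Derivation:
vaddr = 94 = 0b01011110
  top 3 bits -> l1_idx = 2
  next 2 bits -> l2_idx = 3
  bottom 3 bits -> offset = 6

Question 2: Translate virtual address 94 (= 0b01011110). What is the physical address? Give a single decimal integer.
vaddr = 94 = 0b01011110
Split: l1_idx=2, l2_idx=3, offset=6
L1[2] = 1
L2[1][3] = 14
paddr = 14 * 8 + 6 = 118

Answer: 118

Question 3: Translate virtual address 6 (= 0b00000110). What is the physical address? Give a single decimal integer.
vaddr = 6 = 0b00000110
Split: l1_idx=0, l2_idx=0, offset=6
L1[0] = 2
L2[2][0] = 80
paddr = 80 * 8 + 6 = 646

Answer: 646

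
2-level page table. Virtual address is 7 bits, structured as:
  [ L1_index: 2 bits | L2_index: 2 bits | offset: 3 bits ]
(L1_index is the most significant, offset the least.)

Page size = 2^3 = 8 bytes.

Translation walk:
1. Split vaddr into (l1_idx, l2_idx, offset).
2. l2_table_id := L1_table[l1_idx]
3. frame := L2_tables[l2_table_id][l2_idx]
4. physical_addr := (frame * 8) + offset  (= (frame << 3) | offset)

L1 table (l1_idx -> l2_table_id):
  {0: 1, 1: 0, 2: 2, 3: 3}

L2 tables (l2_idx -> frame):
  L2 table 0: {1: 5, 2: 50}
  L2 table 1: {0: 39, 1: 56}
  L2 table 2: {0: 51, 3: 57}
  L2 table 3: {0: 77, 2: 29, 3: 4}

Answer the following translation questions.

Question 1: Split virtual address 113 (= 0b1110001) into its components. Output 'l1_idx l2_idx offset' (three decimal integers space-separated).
Answer: 3 2 1

Derivation:
vaddr = 113 = 0b1110001
  top 2 bits -> l1_idx = 3
  next 2 bits -> l2_idx = 2
  bottom 3 bits -> offset = 1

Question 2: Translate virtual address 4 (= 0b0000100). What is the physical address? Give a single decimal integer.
vaddr = 4 = 0b0000100
Split: l1_idx=0, l2_idx=0, offset=4
L1[0] = 1
L2[1][0] = 39
paddr = 39 * 8 + 4 = 316

Answer: 316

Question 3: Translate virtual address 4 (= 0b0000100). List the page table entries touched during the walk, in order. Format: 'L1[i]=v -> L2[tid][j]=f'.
Answer: L1[0]=1 -> L2[1][0]=39

Derivation:
vaddr = 4 = 0b0000100
Split: l1_idx=0, l2_idx=0, offset=4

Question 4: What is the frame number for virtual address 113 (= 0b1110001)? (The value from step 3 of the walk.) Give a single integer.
vaddr = 113: l1_idx=3, l2_idx=2
L1[3] = 3; L2[3][2] = 29

Answer: 29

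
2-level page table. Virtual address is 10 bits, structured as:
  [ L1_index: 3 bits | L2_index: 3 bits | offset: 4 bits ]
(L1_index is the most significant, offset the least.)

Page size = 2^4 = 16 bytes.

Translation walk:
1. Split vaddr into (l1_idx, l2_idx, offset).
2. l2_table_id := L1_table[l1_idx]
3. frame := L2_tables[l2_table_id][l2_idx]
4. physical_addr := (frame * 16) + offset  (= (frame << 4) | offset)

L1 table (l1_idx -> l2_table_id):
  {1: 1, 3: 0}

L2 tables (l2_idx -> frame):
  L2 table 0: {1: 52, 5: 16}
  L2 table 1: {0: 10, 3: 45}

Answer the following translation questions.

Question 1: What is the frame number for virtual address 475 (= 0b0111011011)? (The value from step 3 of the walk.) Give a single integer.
Answer: 16

Derivation:
vaddr = 475: l1_idx=3, l2_idx=5
L1[3] = 0; L2[0][5] = 16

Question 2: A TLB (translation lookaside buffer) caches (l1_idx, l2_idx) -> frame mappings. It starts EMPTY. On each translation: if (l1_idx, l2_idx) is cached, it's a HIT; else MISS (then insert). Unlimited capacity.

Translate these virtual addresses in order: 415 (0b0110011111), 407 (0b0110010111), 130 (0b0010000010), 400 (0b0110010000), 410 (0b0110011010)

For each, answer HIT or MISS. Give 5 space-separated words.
Answer: MISS HIT MISS HIT HIT

Derivation:
vaddr=415: (3,1) not in TLB -> MISS, insert
vaddr=407: (3,1) in TLB -> HIT
vaddr=130: (1,0) not in TLB -> MISS, insert
vaddr=400: (3,1) in TLB -> HIT
vaddr=410: (3,1) in TLB -> HIT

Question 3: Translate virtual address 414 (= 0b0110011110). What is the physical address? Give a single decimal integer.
Answer: 846

Derivation:
vaddr = 414 = 0b0110011110
Split: l1_idx=3, l2_idx=1, offset=14
L1[3] = 0
L2[0][1] = 52
paddr = 52 * 16 + 14 = 846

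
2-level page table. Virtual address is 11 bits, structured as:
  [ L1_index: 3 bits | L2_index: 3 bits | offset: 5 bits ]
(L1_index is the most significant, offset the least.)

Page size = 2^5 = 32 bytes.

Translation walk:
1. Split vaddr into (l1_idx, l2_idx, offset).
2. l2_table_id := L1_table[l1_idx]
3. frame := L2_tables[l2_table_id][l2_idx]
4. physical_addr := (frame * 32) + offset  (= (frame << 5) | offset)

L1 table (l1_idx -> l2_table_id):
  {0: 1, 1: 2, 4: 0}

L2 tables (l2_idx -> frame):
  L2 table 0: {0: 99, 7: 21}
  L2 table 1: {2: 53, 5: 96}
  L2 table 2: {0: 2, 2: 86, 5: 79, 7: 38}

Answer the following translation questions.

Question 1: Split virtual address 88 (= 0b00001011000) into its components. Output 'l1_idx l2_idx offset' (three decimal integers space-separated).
Answer: 0 2 24

Derivation:
vaddr = 88 = 0b00001011000
  top 3 bits -> l1_idx = 0
  next 3 bits -> l2_idx = 2
  bottom 5 bits -> offset = 24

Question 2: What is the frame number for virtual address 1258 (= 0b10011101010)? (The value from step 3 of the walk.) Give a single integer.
vaddr = 1258: l1_idx=4, l2_idx=7
L1[4] = 0; L2[0][7] = 21

Answer: 21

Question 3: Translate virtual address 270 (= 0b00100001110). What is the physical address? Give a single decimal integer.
Answer: 78

Derivation:
vaddr = 270 = 0b00100001110
Split: l1_idx=1, l2_idx=0, offset=14
L1[1] = 2
L2[2][0] = 2
paddr = 2 * 32 + 14 = 78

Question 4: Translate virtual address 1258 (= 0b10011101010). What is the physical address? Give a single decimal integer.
Answer: 682

Derivation:
vaddr = 1258 = 0b10011101010
Split: l1_idx=4, l2_idx=7, offset=10
L1[4] = 0
L2[0][7] = 21
paddr = 21 * 32 + 10 = 682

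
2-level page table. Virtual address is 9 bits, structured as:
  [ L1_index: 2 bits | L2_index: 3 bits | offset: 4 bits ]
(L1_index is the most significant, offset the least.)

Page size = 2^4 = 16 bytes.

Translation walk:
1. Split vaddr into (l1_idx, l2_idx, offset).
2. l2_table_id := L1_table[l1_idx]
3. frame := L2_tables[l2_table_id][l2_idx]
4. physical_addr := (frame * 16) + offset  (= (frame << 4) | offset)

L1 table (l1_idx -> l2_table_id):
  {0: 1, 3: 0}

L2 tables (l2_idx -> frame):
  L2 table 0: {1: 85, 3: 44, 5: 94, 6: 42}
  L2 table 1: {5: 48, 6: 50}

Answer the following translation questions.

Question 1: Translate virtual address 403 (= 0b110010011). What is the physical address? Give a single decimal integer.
vaddr = 403 = 0b110010011
Split: l1_idx=3, l2_idx=1, offset=3
L1[3] = 0
L2[0][1] = 85
paddr = 85 * 16 + 3 = 1363

Answer: 1363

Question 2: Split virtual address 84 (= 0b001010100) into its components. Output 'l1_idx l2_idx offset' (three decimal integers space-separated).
vaddr = 84 = 0b001010100
  top 2 bits -> l1_idx = 0
  next 3 bits -> l2_idx = 5
  bottom 4 bits -> offset = 4

Answer: 0 5 4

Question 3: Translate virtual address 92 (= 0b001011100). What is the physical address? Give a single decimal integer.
vaddr = 92 = 0b001011100
Split: l1_idx=0, l2_idx=5, offset=12
L1[0] = 1
L2[1][5] = 48
paddr = 48 * 16 + 12 = 780

Answer: 780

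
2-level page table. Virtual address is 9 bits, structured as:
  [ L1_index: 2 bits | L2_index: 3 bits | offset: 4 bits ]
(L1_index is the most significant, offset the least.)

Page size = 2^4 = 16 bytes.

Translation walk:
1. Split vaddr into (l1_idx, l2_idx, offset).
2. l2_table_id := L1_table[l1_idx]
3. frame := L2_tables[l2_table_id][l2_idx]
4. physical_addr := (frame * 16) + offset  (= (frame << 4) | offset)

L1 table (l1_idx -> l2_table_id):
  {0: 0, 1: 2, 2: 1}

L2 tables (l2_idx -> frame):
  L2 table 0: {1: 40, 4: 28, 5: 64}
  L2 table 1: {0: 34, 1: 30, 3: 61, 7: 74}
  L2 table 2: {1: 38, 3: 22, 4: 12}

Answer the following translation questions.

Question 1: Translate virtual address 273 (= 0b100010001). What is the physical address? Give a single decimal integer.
Answer: 481

Derivation:
vaddr = 273 = 0b100010001
Split: l1_idx=2, l2_idx=1, offset=1
L1[2] = 1
L2[1][1] = 30
paddr = 30 * 16 + 1 = 481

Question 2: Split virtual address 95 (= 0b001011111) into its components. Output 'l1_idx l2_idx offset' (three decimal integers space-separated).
Answer: 0 5 15

Derivation:
vaddr = 95 = 0b001011111
  top 2 bits -> l1_idx = 0
  next 3 bits -> l2_idx = 5
  bottom 4 bits -> offset = 15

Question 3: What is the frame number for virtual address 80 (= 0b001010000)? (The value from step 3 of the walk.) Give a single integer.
Answer: 64

Derivation:
vaddr = 80: l1_idx=0, l2_idx=5
L1[0] = 0; L2[0][5] = 64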